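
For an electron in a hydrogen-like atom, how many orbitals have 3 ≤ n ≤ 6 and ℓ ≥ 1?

For each n in the range, tally the orbitals obeying ℓ ≥ 1:
n=3 → 8; n=4 → 15; n=5 → 24; n=6 → 35.
Total orbitals: 8 + 15 + 24 + 35 = 82.

82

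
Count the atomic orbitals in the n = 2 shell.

The n = 2 shell contains n² = 2² = 4 orbitals.

4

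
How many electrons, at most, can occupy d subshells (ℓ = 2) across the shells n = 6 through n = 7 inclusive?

A d subshell (ℓ = 2) exists for every n ≥ 3, so shells n = 6, 7 each contribute one — 2 subshells.
Since each d subshell holds 2(2·2+1) = 10 electrons, the total is 2 × 10 = 20.

20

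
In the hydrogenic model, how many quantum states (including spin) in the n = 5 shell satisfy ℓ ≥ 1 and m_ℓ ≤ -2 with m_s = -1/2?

6

Contributions: ℓ=2 → 1; ℓ=3 → 2; ℓ=4 → 3.
Orbitals: 1 + 2 + 3 = 6. With m_s fixed to a single value there is one state per orbital, giving 6 states.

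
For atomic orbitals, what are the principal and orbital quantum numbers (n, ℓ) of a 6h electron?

The leading integer gives n = 6; the letter 'h' means ℓ = 5.

n = 6, ℓ = 5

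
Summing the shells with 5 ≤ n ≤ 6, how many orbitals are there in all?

Shell n has n² orbitals: 5²=25 + 6²=36 = 61 orbitals.

61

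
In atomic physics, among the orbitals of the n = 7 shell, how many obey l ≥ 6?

Contributions: l=6 → 13.
Total orbitals: 13.

13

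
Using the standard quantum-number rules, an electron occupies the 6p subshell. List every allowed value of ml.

The 6p subshell has l = 1, and ml takes every integer from −l to +l. With l = 1 that gives the 3 values -1, 0, 1.

-1, 0, 1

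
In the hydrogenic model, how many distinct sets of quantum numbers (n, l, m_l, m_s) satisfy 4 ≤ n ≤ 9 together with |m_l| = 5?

40

Treat each shell separately and count matching orbitals:
n=6 → 2; n=7 → 4; n=8 → 6; n=9 → 8.
Orbitals: 2 + 4 + 6 + 8 = 20. Including both spin states (m_s = ±1/2) gives 2 × 20 = 40 states.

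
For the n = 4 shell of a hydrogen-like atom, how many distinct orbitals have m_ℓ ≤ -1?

With n = 4 the allowed ℓ are 0, 1, …, 3.
The (ℓ, m_ℓ) pairs meeting m_ℓ ≤ -1 give: ℓ=1 → 1; ℓ=2 → 2; ℓ=3 → 3.
Total orbitals: 1 + 2 + 3 = 6.

6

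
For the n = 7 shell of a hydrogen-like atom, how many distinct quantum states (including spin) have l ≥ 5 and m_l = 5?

Go through l = 0, …, 6 (the values permitted for n = 7).
The (l, m_l) pairs meeting l ≥ 5 and m_l = 5 give: l=5 → 1; l=6 → 1.
Orbitals: 1 + 1 = 2. Each orbital carries two spin states, so 2 × 2 = 4 states.

4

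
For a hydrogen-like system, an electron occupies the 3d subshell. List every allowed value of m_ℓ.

-2, -1, 0, 1, 2

The 3d subshell has ℓ = 2, and m_ℓ takes every integer from −ℓ to +ℓ. With ℓ = 2 that gives the 5 values -2, -1, 0, 1, 2.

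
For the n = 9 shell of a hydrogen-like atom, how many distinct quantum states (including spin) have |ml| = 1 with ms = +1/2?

For n = 9, l ranges over 0 … 8.
Contributions: l=1 → 2; l=2 → 2; l=3 → 2; l=4 → 2; l=5 → 2; l=6 → 2; l=7 → 2; l=8 → 2.
Orbitals: 2 + 2 + 2 + 2 + 2 + 2 + 2 + 2 = 16. With ms fixed to a single value there is one state per orbital, giving 16 states.

16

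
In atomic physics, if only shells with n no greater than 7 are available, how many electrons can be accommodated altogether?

280

Total orbitals = 1² + 2² + 3² + 4² + 5² + 6² + 7² = 140. Doubling for spin gives 280 electrons.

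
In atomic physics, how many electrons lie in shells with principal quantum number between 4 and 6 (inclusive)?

154

Shell n has n² orbitals: 4²=16 + 5²=25 + 6²=36 = 77 orbitals.
Two spin states per orbital: 2 × 77 = 154 electrons.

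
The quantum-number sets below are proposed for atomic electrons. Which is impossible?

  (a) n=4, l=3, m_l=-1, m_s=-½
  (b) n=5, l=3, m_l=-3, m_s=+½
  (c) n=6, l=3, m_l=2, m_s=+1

(c) has m_s = +1, but an electron's spin must be ±1/2.
The remaining sets (a), (b) satisfy all four rules.

(c)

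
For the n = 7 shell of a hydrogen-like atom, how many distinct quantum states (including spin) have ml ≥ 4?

12

For n = 7, l ranges over 0 … 6.
The (l, ml) pairs meeting ml ≥ 4 give: l=4 → 1; l=5 → 2; l=6 → 3.
Orbitals: 1 + 2 + 3 = 6. Each orbital carries two spin states, so 6 × 2 = 12 states.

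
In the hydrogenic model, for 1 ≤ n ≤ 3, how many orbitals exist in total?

Total orbitals = 1² + 2² + 3² = 14.

14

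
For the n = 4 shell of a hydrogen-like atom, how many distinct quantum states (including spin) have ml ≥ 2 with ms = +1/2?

3

With n = 4 the allowed l are 0, 1, …, 3.
The (l, ml) pairs meeting ml ≥ 2 give: l=2 → 1; l=3 → 2.
Orbitals: 1 + 2 = 3. With ms fixed to a single value there is one state per orbital, giving 3 states.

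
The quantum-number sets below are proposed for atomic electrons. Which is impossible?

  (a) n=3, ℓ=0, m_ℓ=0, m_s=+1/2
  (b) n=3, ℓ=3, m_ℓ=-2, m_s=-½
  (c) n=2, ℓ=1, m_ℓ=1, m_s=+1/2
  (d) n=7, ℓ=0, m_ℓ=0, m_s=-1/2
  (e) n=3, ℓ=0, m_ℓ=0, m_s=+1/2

(b)

(b) has ℓ = 3 ≥ n = 3, violating 0 ≤ ℓ ≤ n−1.
The remaining sets (a), (c), (d), (e) satisfy all four rules.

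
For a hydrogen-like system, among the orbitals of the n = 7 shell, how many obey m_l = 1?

Per l-value: l=1 → 1; l=2 → 1; l=3 → 1; l=4 → 1; l=5 → 1; l=6 → 1.
Total orbitals: 1 + 1 + 1 + 1 + 1 + 1 = 6.

6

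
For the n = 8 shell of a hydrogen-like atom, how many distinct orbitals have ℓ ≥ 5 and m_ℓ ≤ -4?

9

For n = 8, ℓ ranges over 0 … 7.
Contributions: ℓ=5 → 2; ℓ=6 → 3; ℓ=7 → 4.
Total orbitals: 2 + 3 + 4 = 9.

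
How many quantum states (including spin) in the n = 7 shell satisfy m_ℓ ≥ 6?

2

For n = 7, ℓ ranges over 0 … 6.
The (ℓ, m_ℓ) pairs meeting m_ℓ ≥ 6 give: ℓ=6 → 1.
Orbitals: 1. Each orbital carries two spin states, so 1 × 2 = 2 states.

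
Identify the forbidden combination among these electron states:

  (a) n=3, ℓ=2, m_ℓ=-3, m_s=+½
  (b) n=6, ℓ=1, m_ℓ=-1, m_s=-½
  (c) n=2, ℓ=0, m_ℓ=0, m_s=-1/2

(a)

(a) has |m_ℓ| = 3 > ℓ = 2, violating −ℓ ≤ m_ℓ ≤ ℓ.
The remaining sets (b), (c) satisfy all four rules.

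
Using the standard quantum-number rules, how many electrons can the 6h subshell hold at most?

A subshell with l = 5 has 2l+1 = 11 orbitals, each holding 2 electrons (spin ±1/2), so 11 × 2 = 22.

22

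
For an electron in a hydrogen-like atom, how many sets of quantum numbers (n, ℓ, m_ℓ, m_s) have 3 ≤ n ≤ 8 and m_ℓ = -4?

20

Per-shell orbital counts meeting the constraint:
n=5 → 1; n=6 → 2; n=7 → 3; n=8 → 4.
Orbitals: 1 + 2 + 3 + 4 = 10. Including both spin states (m_s = ±1/2) gives 2 × 10 = 20 states.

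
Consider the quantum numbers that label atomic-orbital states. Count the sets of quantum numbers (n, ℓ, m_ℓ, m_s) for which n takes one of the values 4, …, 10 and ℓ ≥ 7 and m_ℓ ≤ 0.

104

For each n in the range, tally the orbitals obeying ℓ ≥ 7 and m_ℓ ≤ 0:
n=8 → 8; n=9 → 17; n=10 → 27.
Orbitals: 8 + 17 + 27 = 52. Including both spin states (m_s = ±1/2) gives 2 × 52 = 104 states.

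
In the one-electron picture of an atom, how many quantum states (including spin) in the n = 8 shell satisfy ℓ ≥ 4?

Go through ℓ = 0, …, 7 (the values permitted for n = 8).
Orbitals with ℓ ≥ 4, by ℓ: ℓ=4 → 9; ℓ=5 → 11; ℓ=6 → 13; ℓ=7 → 15.
Orbitals: 9 + 11 + 13 + 15 = 48. Each orbital carries two spin states, so 48 × 2 = 96 states.

96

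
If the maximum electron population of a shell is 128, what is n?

2n² = 128 ⇒ n² = 64 ⇒ n = 8.

n = 8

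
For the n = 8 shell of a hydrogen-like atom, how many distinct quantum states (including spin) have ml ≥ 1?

56

For n = 8, l ranges over 0 … 7.
Contributions: l=1 → 1; l=2 → 2; l=3 → 3; l=4 → 4; l=5 → 5; l=6 → 6; l=7 → 7.
Orbitals: 1 + 2 + 3 + 4 + 5 + 6 + 7 = 28. Each orbital carries two spin states, so 28 × 2 = 56 states.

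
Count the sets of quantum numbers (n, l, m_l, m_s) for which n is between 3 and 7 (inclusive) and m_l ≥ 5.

8

Go shell by shell, enumerating (l, m_l) with m_l ≥ 5:
n=6 → 1; n=7 → 3.
Orbitals: 1 + 3 = 4. Including both spin states (m_s = ±1/2) gives 2 × 4 = 8 states.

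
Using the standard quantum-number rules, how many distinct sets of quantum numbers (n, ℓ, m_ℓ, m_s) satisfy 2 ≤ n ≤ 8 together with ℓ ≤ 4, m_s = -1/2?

Count contributing orbitals for each principal shell:
n=2 → 4; n=3 → 9; n=4 → 16; n=5 → 25; n=6 → 25; n=7 → 25; n=8 → 25.
Orbitals: 4 + 9 + 16 + 25 + 25 + 25 + 25 = 129. With m_s fixed to -1/2 there is one state per orbital, so 129 states.

129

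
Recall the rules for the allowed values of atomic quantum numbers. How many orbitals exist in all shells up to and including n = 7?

140

Total orbitals = 1² + 2² + 3² + 4² + 5² + 6² + 7² = 140.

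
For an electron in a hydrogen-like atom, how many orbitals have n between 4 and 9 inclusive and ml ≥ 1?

Go shell by shell, enumerating (l, ml) with ml ≥ 1:
n=4 → 6; n=5 → 10; n=6 → 15; n=7 → 21; n=8 → 28; n=9 → 36.
Total orbitals: 6 + 10 + 15 + 21 + 28 + 36 = 116.

116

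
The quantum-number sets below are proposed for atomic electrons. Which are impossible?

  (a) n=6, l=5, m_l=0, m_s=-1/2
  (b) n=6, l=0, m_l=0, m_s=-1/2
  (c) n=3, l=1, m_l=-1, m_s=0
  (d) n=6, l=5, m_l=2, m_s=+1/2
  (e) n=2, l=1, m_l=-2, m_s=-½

(c) has m_s = 0, but an electron's spin must be ±1/2.
(e) has |m_l| = 2 > l = 1, violating −l ≤ m_l ≤ l.
The remaining sets (a), (b), (d) satisfy all four rules.

(c) and (e)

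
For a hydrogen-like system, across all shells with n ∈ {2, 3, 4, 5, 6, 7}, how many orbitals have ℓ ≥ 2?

115

Count contributing orbitals for each principal shell:
n=3 → 5; n=4 → 12; n=5 → 21; n=6 → 32; n=7 → 45.
Total orbitals: 5 + 12 + 21 + 32 + 45 = 115.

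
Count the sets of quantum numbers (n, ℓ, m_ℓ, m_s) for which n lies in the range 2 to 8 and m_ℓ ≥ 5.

Treat each shell separately and count matching orbitals:
n=6 → 1; n=7 → 3; n=8 → 6.
Orbitals: 1 + 3 + 6 = 10. Including both spin states (m_s = ±1/2) gives 2 × 10 = 20 states.

20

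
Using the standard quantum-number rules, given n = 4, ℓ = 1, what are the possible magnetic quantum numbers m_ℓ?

m_ℓ takes every integer from −ℓ to +ℓ. With ℓ = 1 that gives the 3 values -1, 0, 1.

-1, 0, 1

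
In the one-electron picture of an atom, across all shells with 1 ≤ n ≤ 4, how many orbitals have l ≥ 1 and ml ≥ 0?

16

Count contributing orbitals for each principal shell:
n=2 → 2; n=3 → 5; n=4 → 9.
Total orbitals: 2 + 5 + 9 = 16.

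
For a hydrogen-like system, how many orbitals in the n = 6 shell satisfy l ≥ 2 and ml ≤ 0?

For n = 6, l ranges over 0 … 5.
Contributions: l=2 → 3; l=3 → 4; l=4 → 5; l=5 → 6.
Total orbitals: 3 + 4 + 5 + 6 = 18.

18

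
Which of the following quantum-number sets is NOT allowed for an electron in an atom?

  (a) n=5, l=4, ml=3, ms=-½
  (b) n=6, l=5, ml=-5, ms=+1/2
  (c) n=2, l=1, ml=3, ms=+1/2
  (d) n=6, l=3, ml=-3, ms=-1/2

(c)

(c) has |ml| = 3 > l = 1, violating −l ≤ ml ≤ l.
The remaining sets (a), (b), (d) satisfy all four rules.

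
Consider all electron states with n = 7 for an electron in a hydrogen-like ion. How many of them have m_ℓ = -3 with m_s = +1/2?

4

The n = 7 shell has ℓ = 0 through 6; check each.
The (ℓ, m_ℓ) pairs meeting m_ℓ = -3 give: ℓ=3 → 1; ℓ=4 → 1; ℓ=5 → 1; ℓ=6 → 1.
Orbitals: 1 + 1 + 1 + 1 = 4. With m_s fixed to a single value there is one state per orbital, giving 4 states.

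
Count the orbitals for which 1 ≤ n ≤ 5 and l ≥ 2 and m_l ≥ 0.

Treat each shell separately and count matching orbitals:
n=3 → 3; n=4 → 7; n=5 → 12.
Total orbitals: 3 + 7 + 12 = 22.

22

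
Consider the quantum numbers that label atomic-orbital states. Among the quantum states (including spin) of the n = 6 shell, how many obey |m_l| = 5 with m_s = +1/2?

2

With n = 6 the allowed l are 0, 1, …, 5.
Contributions: l=5 → 2.
Orbitals: 2. With m_s fixed to a single value there is one state per orbital, giving 2 states.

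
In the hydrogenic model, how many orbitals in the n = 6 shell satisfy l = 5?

Go through l = 0, …, 5 (the values permitted for n = 6).
Per l-value: l=5 → 11.
Total orbitals: 11.

11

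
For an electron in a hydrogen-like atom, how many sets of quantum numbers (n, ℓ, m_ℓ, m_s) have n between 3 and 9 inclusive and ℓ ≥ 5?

Treat each shell separately and count matching orbitals:
n=6 → 11; n=7 → 24; n=8 → 39; n=9 → 56.
Orbitals: 11 + 24 + 39 + 56 = 130. Including both spin states (m_s = ±1/2) gives 2 × 130 = 260 states.

260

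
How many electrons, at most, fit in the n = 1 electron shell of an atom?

2

A shell holds 2n² electrons: 2 × 1² = 2 × 1 = 2.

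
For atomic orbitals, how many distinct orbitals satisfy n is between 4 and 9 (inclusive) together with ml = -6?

6

Treat each shell separately and count matching orbitals:
n=7 → 1; n=8 → 2; n=9 → 3.
Total orbitals: 1 + 2 + 3 = 6.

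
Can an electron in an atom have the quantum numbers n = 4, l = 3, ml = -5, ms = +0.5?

The magnetic quantum number must satisfy −l ≤ ml ≤ l. With l = 3, ml can only be -3, -2, -1, 0, 1, 2, 3, so ml = -5 is forbidden.

Invalid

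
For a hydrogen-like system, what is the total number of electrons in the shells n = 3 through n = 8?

Shell n has n² orbitals: 3²=9 + 4²=16 + 5²=25 + 6²=36 + 7²=49 + 8²=64 = 199 orbitals.
Two spin states per orbital: 2 × 199 = 398 electrons.

398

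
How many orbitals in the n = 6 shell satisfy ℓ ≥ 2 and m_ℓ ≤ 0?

18

The (ℓ, m_ℓ) pairs meeting ℓ ≥ 2 and m_ℓ ≤ 0 give: ℓ=2 → 3; ℓ=3 → 4; ℓ=4 → 5; ℓ=5 → 6.
Total orbitals: 3 + 4 + 5 + 6 = 18.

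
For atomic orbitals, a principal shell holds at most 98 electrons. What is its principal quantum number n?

n = 7

2n² = 98 ⇒ n² = 49 ⇒ n = 7.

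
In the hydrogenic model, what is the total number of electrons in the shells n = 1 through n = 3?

Shell n has n² orbitals: 1²=1 + 2²=4 + 3²=9 = 14 orbitals.
Two spin states per orbital: 2 × 14 = 28 electrons.

28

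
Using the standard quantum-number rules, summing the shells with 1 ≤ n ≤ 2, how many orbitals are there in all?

Shell n has n² orbitals: 1²=1 + 2²=4 = 5 orbitals.

5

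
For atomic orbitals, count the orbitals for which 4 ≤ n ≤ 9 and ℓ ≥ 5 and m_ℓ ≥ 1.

60

Work shell by shell — for each n, count the (ℓ, m_ℓ) pairs that satisfy ℓ ≥ 5 and m_ℓ ≥ 1:
n=6 → 5; n=7 → 11; n=8 → 18; n=9 → 26.
Total orbitals: 5 + 11 + 18 + 26 = 60.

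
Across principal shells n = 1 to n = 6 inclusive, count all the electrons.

182

Shell n has n² orbitals: 1²=1 + 2²=4 + 3²=9 + 4²=16 + 5²=25 + 6²=36 = 91 orbitals.
Two spin states per orbital: 2 × 91 = 182 electrons.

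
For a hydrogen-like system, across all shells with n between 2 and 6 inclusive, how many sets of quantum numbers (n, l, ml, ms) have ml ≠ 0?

140

Treat each shell separately and count matching orbitals:
n=2 → 2; n=3 → 6; n=4 → 12; n=5 → 20; n=6 → 30.
Orbitals: 2 + 6 + 12 + 20 + 30 = 70. Including both spin states (ms = ±1/2) gives 2 × 70 = 140 states.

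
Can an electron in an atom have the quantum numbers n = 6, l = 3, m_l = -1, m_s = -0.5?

n = 6 is a positive integer. l = 3 satisfies 0 ≤ l ≤ n−1 = 5. m_l = -1 lies in the range −l … +l (here −3 … 3). m_s = -1/2 is one of ±1/2.
All four constraints are satisfied.

Yes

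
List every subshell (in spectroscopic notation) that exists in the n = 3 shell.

3s, 3p, 3d

For n = 3, l runs from 0 to 2. In spectroscopic notation l = 0,1,2,… ↔ s,p,d,f,g,h,i, so the subshells are 3s, 3p, 3d.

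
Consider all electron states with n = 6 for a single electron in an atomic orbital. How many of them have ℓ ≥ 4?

40

Per ℓ-value: ℓ=4 → 9; ℓ=5 → 11.
Orbitals: 9 + 11 = 20. Each orbital carries two spin states, so 20 × 2 = 40 states.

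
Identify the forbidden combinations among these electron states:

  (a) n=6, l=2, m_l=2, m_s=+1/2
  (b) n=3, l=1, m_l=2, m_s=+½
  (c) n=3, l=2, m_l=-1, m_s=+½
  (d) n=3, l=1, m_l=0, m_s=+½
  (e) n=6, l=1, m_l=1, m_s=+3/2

(b) and (e)

(b) has |m_l| = 2 > l = 1, violating −l ≤ m_l ≤ l.
(e) has m_s = +3/2, but an electron's spin must be ±1/2.
The remaining sets (a), (c), (d) satisfy all four rules.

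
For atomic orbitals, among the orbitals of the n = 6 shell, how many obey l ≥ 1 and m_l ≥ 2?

The n = 6 shell has l = 0 through 5; check each.
The (l, m_l) pairs meeting l ≥ 1 and m_l ≥ 2 give: l=2 → 1; l=3 → 2; l=4 → 3; l=5 → 4.
Total orbitals: 1 + 2 + 3 + 4 = 10.

10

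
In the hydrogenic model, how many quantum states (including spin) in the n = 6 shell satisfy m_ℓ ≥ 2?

The n = 6 shell has ℓ = 0 through 5; check each.
Orbitals with m_ℓ ≥ 2, by ℓ: ℓ=2 → 1; ℓ=3 → 2; ℓ=4 → 3; ℓ=5 → 4.
Orbitals: 1 + 2 + 3 + 4 = 10. Each orbital carries two spin states, so 10 × 2 = 20 states.

20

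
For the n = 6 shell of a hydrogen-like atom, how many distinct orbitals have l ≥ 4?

Orbitals with l ≥ 4, by l: l=4 → 9; l=5 → 11.
Total orbitals: 9 + 11 = 20.

20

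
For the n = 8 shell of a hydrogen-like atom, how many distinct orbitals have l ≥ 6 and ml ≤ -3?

9

Per l-value: l=6 → 4; l=7 → 5.
Total orbitals: 4 + 5 = 9.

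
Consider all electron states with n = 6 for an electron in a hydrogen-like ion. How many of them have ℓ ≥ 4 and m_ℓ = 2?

4

With n = 6 the allowed ℓ are 0, 1, …, 5.
Per ℓ-value: ℓ=4 → 1; ℓ=5 → 1.
Orbitals: 1 + 1 = 2. Each orbital carries two spin states, so 2 × 2 = 4 states.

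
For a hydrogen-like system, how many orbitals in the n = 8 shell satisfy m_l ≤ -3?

Contributions: l=3 → 1; l=4 → 2; l=5 → 3; l=6 → 4; l=7 → 5.
Total orbitals: 1 + 2 + 3 + 4 + 5 = 15.

15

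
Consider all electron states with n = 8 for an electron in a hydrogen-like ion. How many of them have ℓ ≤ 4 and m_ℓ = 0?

The n = 8 shell has ℓ = 0 through 7; check each.
Orbitals with ℓ ≤ 4 and m_ℓ = 0, by ℓ: ℓ=0 → 1; ℓ=1 → 1; ℓ=2 → 1; ℓ=3 → 1; ℓ=4 → 1.
Orbitals: 1 + 1 + 1 + 1 + 1 = 5. Each orbital carries two spin states, so 5 × 2 = 10 states.

10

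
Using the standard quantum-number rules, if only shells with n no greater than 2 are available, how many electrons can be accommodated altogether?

Total orbitals = 1² + 2² = 5. Doubling for spin gives 10 electrons.

10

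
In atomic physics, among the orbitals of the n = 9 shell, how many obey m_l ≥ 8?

For n = 9, l ranges over 0 … 8.
Per l-value: l=8 → 1.
Total orbitals: 1.

1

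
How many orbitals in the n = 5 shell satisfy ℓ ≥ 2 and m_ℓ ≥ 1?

9

Go through ℓ = 0, …, 4 (the values permitted for n = 5).
Per ℓ-value: ℓ=2 → 2; ℓ=3 → 3; ℓ=4 → 4.
Total orbitals: 2 + 3 + 4 = 9.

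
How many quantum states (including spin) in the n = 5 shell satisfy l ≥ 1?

For n = 5, l ranges over 0 … 4.
The (l, m_l) pairs meeting l ≥ 1 give: l=1 → 3; l=2 → 5; l=3 → 7; l=4 → 9.
Orbitals: 3 + 5 + 7 + 9 = 24. Each orbital carries two spin states, so 24 × 2 = 48 states.

48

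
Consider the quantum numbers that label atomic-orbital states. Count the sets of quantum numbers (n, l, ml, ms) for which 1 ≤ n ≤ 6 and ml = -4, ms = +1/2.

3

Work shell by shell — for each n, count the (l, ml) pairs that satisfy ml = -4:
n=5 → 1; n=6 → 2.
Orbitals: 1 + 2 = 3. With ms fixed to +1/2 there is one state per orbital, so 3 states.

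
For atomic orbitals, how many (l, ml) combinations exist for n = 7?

49

The n = 7 shell contains n² = 7² = 49 orbitals.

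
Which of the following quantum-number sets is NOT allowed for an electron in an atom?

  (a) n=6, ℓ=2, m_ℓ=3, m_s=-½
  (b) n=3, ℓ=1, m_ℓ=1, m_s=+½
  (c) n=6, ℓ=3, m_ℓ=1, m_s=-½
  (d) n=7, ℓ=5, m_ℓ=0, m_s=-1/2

(a) has |m_ℓ| = 3 > ℓ = 2, violating −ℓ ≤ m_ℓ ≤ ℓ.
The remaining sets (b), (c), (d) satisfy all four rules.

(a)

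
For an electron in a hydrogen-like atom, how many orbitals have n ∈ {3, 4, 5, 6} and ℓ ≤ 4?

75

Go shell by shell, enumerating (ℓ, m_ℓ) with ℓ ≤ 4:
n=3 → 9; n=4 → 16; n=5 → 25; n=6 → 25.
Total orbitals: 9 + 16 + 25 + 25 = 75.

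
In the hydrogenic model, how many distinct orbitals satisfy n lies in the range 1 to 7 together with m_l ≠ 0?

112

Go shell by shell, enumerating (l, m_l) with m_l ≠ 0:
n=2 → 2; n=3 → 6; n=4 → 12; n=5 → 20; n=6 → 30; n=7 → 42.
Total orbitals: 2 + 6 + 12 + 20 + 30 + 42 = 112.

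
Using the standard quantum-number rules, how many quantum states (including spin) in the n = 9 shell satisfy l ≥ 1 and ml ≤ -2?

For n = 9, l ranges over 0 … 8.
Contributions: l=2 → 1; l=3 → 2; l=4 → 3; l=5 → 4; l=6 → 5; l=7 → 6; l=8 → 7.
Orbitals: 1 + 2 + 3 + 4 + 5 + 6 + 7 = 28. Each orbital carries two spin states, so 28 × 2 = 56 states.

56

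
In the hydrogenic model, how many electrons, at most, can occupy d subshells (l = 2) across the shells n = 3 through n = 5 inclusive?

30

A d subshell (l = 2) exists for every n ≥ 3, so shells n = 3, 4, 5 each contribute one — 3 subshells.
Since each d subshell holds 2(2·2+1) = 10 electrons, the total is 3 × 10 = 30.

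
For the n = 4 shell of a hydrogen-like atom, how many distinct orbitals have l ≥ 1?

With n = 4 the allowed l are 0, 1, …, 3.
The (l, ml) pairs meeting l ≥ 1 give: l=1 → 3; l=2 → 5; l=3 → 7.
Total orbitals: 3 + 5 + 7 = 15.

15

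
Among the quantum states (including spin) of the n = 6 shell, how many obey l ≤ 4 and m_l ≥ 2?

12

With n = 6 the allowed l are 0, 1, …, 5.
Contributions: l=2 → 1; l=3 → 2; l=4 → 3.
Orbitals: 1 + 2 + 3 = 6. Each orbital carries two spin states, so 6 × 2 = 12 states.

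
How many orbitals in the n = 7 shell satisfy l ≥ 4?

33

Go through l = 0, …, 6 (the values permitted for n = 7).
Contributions: l=4 → 9; l=5 → 11; l=6 → 13.
Total orbitals: 9 + 11 + 13 = 33.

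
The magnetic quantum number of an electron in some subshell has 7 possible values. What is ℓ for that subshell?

ℓ = 3

m_ℓ ranges over 2ℓ+1 integers, so 2ℓ+1 = 7 ⇒ ℓ = 3.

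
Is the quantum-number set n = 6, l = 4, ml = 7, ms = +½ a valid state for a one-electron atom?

Not allowed

The magnetic quantum number must satisfy −l ≤ ml ≤ l. With l = 4, ml can only be -4, -3, -2, -1, 0, 1, 2, 3, 4, so ml = 7 is forbidden.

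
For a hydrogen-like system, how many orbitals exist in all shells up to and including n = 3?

14

Total orbitals = 1² + 2² + 3² = 14.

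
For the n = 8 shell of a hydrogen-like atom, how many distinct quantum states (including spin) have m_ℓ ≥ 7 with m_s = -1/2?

1

Orbitals with m_ℓ ≥ 7, by ℓ: ℓ=7 → 1.
Orbitals: 1. With m_s fixed to a single value there is one state per orbital, giving 1 state.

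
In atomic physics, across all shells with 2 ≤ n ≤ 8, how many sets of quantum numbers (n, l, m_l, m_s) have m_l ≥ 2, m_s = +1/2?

56

Go shell by shell, enumerating (l, m_l) with m_l ≥ 2:
n=3 → 1; n=4 → 3; n=5 → 6; n=6 → 10; n=7 → 15; n=8 → 21.
Orbitals: 1 + 3 + 6 + 10 + 15 + 21 = 56. With m_s fixed to +1/2 there is one state per orbital, so 56 states.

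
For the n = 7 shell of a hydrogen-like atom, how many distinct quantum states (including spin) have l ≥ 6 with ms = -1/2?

Go through l = 0, …, 6 (the values permitted for n = 7).
Orbitals with l ≥ 6, by l: l=6 → 13.
Orbitals: 13. With ms fixed to a single value there is one state per orbital, giving 13 states.

13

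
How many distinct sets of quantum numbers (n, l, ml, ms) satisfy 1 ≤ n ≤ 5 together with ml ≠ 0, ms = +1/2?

Go shell by shell, enumerating (l, ml) with ml ≠ 0:
n=2 → 2; n=3 → 6; n=4 → 12; n=5 → 20.
Orbitals: 2 + 6 + 12 + 20 = 40. With ms fixed to +1/2 there is one state per orbital, so 40 states.

40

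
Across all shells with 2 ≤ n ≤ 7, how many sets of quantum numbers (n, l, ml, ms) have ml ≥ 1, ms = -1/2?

56

Treat each shell separately and count matching orbitals:
n=2 → 1; n=3 → 3; n=4 → 6; n=5 → 10; n=6 → 15; n=7 → 21.
Orbitals: 1 + 3 + 6 + 10 + 15 + 21 = 56. With ms fixed to -1/2 there is one state per orbital, so 56 states.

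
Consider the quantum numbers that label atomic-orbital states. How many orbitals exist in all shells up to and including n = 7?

Total orbitals = 1² + 2² + 3² + 4² + 5² + 6² + 7² = 140.

140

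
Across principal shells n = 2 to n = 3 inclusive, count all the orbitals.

13

Shell n has n² orbitals: 2²=4 + 3²=9 = 13 orbitals.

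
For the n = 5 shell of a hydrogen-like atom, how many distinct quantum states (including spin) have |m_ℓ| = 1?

For n = 5, ℓ ranges over 0 … 4.
Per ℓ-value: ℓ=1 → 2; ℓ=2 → 2; ℓ=3 → 2; ℓ=4 → 2.
Orbitals: 2 + 2 + 2 + 2 = 8. Each orbital carries two spin states, so 8 × 2 = 16 states.

16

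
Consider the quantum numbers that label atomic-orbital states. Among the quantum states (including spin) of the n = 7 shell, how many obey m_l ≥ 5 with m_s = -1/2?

The n = 7 shell has l = 0 through 6; check each.
Orbitals with m_l ≥ 5, by l: l=5 → 1; l=6 → 2.
Orbitals: 1 + 2 = 3. With m_s fixed to a single value there is one state per orbital, giving 3 states.

3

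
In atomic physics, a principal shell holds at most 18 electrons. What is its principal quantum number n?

2n² = 18 ⇒ n² = 9 ⇒ n = 3.

n = 3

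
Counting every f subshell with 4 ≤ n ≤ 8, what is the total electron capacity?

An f subshell (ℓ = 3) exists for every n ≥ 4, so shells n = 4, 5, 6, 7, 8 each contribute one — 5 subshells.
Since each f subshell holds 2(2·3+1) = 14 electrons, the total is 5 × 14 = 70.

70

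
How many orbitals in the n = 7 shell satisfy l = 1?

Go through l = 0, …, 6 (the values permitted for n = 7).
Per l-value: l=1 → 3.
Total orbitals: 3.

3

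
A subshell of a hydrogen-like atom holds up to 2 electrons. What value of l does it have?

2(2l+1) = 2 ⇒ 2l+1 = 1 ⇒ l = 0.

l = 0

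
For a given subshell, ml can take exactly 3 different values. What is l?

ml ranges over 2l+1 integers, so 2l+1 = 3 ⇒ l = 1.

l = 1 (p)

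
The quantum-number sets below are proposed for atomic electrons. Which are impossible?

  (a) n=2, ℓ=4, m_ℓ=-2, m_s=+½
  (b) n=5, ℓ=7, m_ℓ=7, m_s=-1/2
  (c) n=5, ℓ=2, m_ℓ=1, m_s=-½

(a) has ℓ = 4 ≥ n = 2, violating 0 ≤ ℓ ≤ n−1.
(b) has ℓ = 7 ≥ n = 5, violating 0 ≤ ℓ ≤ n−1.
The remaining set (c) satisfies all four rules.

(a) and (b)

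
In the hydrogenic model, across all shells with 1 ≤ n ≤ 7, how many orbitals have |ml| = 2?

30

Treat each shell separately and count matching orbitals:
n=3 → 2; n=4 → 4; n=5 → 6; n=6 → 8; n=7 → 10.
Total orbitals: 2 + 4 + 6 + 8 + 10 = 30.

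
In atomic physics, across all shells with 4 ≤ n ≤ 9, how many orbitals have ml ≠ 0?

232

Per-shell orbital counts meeting the constraint:
n=4 → 12; n=5 → 20; n=6 → 30; n=7 → 42; n=8 → 56; n=9 → 72.
Total orbitals: 12 + 20 + 30 + 42 + 56 + 72 = 232.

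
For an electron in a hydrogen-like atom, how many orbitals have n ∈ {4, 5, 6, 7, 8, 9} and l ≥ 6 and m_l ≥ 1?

40

Treat each shell separately and count matching orbitals:
n=7 → 6; n=8 → 13; n=9 → 21.
Total orbitals: 6 + 13 + 21 = 40.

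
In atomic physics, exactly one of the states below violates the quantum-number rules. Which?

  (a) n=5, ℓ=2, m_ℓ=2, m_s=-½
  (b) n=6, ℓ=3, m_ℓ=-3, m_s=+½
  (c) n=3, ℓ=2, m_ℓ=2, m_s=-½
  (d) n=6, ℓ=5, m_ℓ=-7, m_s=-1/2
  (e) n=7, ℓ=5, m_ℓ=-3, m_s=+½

(d)

(d) has |m_ℓ| = 7 > ℓ = 5, violating −ℓ ≤ m_ℓ ≤ ℓ.
The remaining sets (a), (b), (c), (e) satisfy all four rules.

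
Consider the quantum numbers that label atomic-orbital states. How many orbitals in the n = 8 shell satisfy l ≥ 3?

For n = 8, l ranges over 0 … 7.
Contributions: l=3 → 7; l=4 → 9; l=5 → 11; l=6 → 13; l=7 → 15.
Total orbitals: 7 + 9 + 11 + 13 + 15 = 55.

55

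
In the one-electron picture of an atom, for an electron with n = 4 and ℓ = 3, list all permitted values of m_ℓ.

m_ℓ takes every integer from −ℓ to +ℓ. With ℓ = 3 that gives the 7 values -3, -2, -1, 0, 1, 2, 3.

-3, -2, -1, 0, 1, 2, 3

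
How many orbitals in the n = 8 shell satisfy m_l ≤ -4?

Go through l = 0, …, 7 (the values permitted for n = 8).
Contributions: l=4 → 1; l=5 → 2; l=6 → 3; l=7 → 4.
Total orbitals: 1 + 2 + 3 + 4 = 10.

10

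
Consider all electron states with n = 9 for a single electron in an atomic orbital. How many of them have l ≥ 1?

The n = 9 shell has l = 0 through 8; check each.
Per l-value: l=1 → 3; l=2 → 5; l=3 → 7; l=4 → 9; l=5 → 11; l=6 → 13; l=7 → 15; l=8 → 17.
Orbitals: 3 + 5 + 7 + 9 + 11 + 13 + 15 + 17 = 80. Each orbital carries two spin states, so 80 × 2 = 160 states.

160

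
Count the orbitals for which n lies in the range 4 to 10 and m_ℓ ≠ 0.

Count contributing orbitals for each principal shell:
n=4 → 12; n=5 → 20; n=6 → 30; n=7 → 42; n=8 → 56; n=9 → 72; n=10 → 90.
Total orbitals: 12 + 20 + 30 + 42 + 56 + 72 + 90 = 322.

322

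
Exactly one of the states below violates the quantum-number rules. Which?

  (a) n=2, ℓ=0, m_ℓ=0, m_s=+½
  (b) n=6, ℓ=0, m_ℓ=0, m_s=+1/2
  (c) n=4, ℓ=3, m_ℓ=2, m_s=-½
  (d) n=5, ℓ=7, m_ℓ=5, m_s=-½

(d)

(d) has ℓ = 7 ≥ n = 5, violating 0 ≤ ℓ ≤ n−1.
The remaining sets (a), (b), (c) satisfy all four rules.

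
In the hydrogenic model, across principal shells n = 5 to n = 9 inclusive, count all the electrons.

Shell n has n² orbitals: 5²=25 + 6²=36 + 7²=49 + 8²=64 + 9²=81 = 255 orbitals.
Two spin states per orbital: 2 × 255 = 510 electrons.

510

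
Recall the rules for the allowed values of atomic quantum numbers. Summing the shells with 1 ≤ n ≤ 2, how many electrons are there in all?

10

Shell n has n² orbitals: 1²=1 + 2²=4 = 5 orbitals.
Two spin states per orbital: 2 × 5 = 10 electrons.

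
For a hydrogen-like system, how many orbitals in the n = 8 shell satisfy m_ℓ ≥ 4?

With n = 8 the allowed ℓ are 0, 1, …, 7.
Orbitals with m_ℓ ≥ 4, by ℓ: ℓ=4 → 1; ℓ=5 → 2; ℓ=6 → 3; ℓ=7 → 4.
Total orbitals: 1 + 2 + 3 + 4 = 10.

10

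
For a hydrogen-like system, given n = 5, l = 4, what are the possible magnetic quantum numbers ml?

-4, -3, -2, -1, 0, 1, 2, 3, 4

ml takes every integer from −l to +l. With l = 4 that gives the 9 values -4, -3, -2, -1, 0, 1, 2, 3, 4.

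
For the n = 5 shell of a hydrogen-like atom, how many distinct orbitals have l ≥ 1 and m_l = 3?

Go through l = 0, …, 4 (the values permitted for n = 5).
Orbitals with l ≥ 1 and m_l = 3, by l: l=3 → 1; l=4 → 1.
Total orbitals: 1 + 1 = 2.

2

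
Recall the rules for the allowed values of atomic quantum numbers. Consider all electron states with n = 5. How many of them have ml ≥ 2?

Go through l = 0, …, 4 (the values permitted for n = 5).
Contributions: l=2 → 1; l=3 → 2; l=4 → 3.
Orbitals: 1 + 2 + 3 = 6. Each orbital carries two spin states, so 6 × 2 = 12 states.

12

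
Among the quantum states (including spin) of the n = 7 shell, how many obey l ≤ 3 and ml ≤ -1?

Per l-value: l=1 → 1; l=2 → 2; l=3 → 3.
Orbitals: 1 + 2 + 3 = 6. Each orbital carries two spin states, so 6 × 2 = 12 states.

12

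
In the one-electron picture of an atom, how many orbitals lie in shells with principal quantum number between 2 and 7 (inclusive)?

Shell n has n² orbitals: 2²=4 + 3²=9 + 4²=16 + 5²=25 + 6²=36 + 7²=49 = 139 orbitals.

139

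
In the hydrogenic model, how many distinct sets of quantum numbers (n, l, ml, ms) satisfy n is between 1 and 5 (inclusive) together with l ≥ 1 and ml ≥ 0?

Work shell by shell — for each n, count the (l, ml) pairs that satisfy l ≥ 1 and ml ≥ 0:
n=2 → 2; n=3 → 5; n=4 → 9; n=5 → 14.
Orbitals: 2 + 5 + 9 + 14 = 30. Including both spin states (ms = ±1/2) gives 2 × 30 = 60 states.

60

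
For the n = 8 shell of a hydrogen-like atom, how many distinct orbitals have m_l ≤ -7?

For n = 8, l ranges over 0 … 7.
The (l, m_l) pairs meeting m_l ≤ -7 give: l=7 → 1.
Total orbitals: 1.

1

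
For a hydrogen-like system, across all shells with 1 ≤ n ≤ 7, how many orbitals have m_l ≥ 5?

Work shell by shell — for each n, count the (l, m_l) pairs that satisfy m_l ≥ 5:
n=6 → 1; n=7 → 3.
Total orbitals: 1 + 3 = 4.

4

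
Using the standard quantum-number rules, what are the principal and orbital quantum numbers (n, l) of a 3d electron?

The leading integer gives n = 3; the letter 'd' means l = 2.

n = 3, l = 2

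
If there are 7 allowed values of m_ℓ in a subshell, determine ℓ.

m_ℓ ranges over 2ℓ+1 integers, so 2ℓ+1 = 7 ⇒ ℓ = 3.

ℓ = 3 (f)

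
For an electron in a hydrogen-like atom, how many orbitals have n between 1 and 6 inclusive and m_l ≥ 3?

10

For each n in the range, tally the orbitals obeying m_l ≥ 3:
n=4 → 1; n=5 → 3; n=6 → 6.
Total orbitals: 1 + 3 + 6 = 10.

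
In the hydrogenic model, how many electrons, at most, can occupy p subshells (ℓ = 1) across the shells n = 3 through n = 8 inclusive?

A p subshell (ℓ = 1) exists for every n ≥ 2, so shells n = 3, 4, 5, 6, 7, 8 each contribute one — 6 subshells.
Since each p subshell holds 2(2·1+1) = 6 electrons, the total is 6 × 6 = 36.

36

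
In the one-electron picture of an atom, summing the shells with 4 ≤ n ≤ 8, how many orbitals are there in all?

Shell n has n² orbitals: 4²=16 + 5²=25 + 6²=36 + 7²=49 + 8²=64 = 190 orbitals.

190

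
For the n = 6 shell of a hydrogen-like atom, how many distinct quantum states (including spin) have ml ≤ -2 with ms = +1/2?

For n = 6, l ranges over 0 … 5.
Per l-value: l=2 → 1; l=3 → 2; l=4 → 3; l=5 → 4.
Orbitals: 1 + 2 + 3 + 4 = 10. With ms fixed to a single value there is one state per orbital, giving 10 states.

10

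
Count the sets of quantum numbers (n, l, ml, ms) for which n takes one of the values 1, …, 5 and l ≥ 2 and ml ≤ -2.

Go shell by shell, enumerating (l, ml) with l ≥ 2 and ml ≤ -2:
n=3 → 1; n=4 → 3; n=5 → 6.
Orbitals: 1 + 3 + 6 = 10. Including both spin states (ms = ±1/2) gives 2 × 10 = 20 states.

20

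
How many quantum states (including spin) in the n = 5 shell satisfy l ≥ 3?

With n = 5 the allowed l are 0, 1, …, 4.
Contributions: l=3 → 7; l=4 → 9.
Orbitals: 7 + 9 = 16. Each orbital carries two spin states, so 16 × 2 = 32 states.

32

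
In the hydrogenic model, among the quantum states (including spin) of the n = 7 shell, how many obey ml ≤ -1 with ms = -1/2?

21

Contributions: l=1 → 1; l=2 → 2; l=3 → 3; l=4 → 4; l=5 → 5; l=6 → 6.
Orbitals: 1 + 2 + 3 + 4 + 5 + 6 = 21. With ms fixed to a single value there is one state per orbital, giving 21 states.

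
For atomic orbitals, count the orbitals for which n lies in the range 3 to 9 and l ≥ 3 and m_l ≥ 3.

56

Go shell by shell, enumerating (l, m_l) with l ≥ 3 and m_l ≥ 3:
n=4 → 1; n=5 → 3; n=6 → 6; n=7 → 10; n=8 → 15; n=9 → 21.
Total orbitals: 1 + 3 + 6 + 10 + 15 + 21 = 56.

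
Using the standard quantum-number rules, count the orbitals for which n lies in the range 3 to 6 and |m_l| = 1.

Count contributing orbitals for each principal shell:
n=3 → 4; n=4 → 6; n=5 → 8; n=6 → 10.
Total orbitals: 4 + 6 + 8 + 10 = 28.

28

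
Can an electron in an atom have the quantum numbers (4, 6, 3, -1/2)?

Not allowed

The orbital quantum number must satisfy 0 ≤ l ≤ n−1. With n = 4 the allowed l values are 0, 1, 2, 3, so l = 6 is out of range.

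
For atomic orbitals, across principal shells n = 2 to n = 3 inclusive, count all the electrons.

26

Shell n has n² orbitals: 2²=4 + 3²=9 = 13 orbitals.
Two spin states per orbital: 2 × 13 = 26 electrons.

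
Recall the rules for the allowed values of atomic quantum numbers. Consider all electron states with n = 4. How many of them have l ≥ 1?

With n = 4 the allowed l are 0, 1, …, 3.
The (l, m_l) pairs meeting l ≥ 1 give: l=1 → 3; l=2 → 5; l=3 → 7.
Orbitals: 3 + 5 + 7 = 15. Each orbital carries two spin states, so 15 × 2 = 30 states.

30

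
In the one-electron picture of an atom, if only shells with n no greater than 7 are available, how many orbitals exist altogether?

Total orbitals = 1² + 2² + 3² + 4² + 5² + 6² + 7² = 140.

140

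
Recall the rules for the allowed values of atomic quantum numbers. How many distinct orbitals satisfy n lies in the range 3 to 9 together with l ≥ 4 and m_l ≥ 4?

For each n in the range, tally the orbitals obeying l ≥ 4 and m_l ≥ 4:
n=5 → 1; n=6 → 3; n=7 → 6; n=8 → 10; n=9 → 15.
Total orbitals: 1 + 3 + 6 + 10 + 15 = 35.

35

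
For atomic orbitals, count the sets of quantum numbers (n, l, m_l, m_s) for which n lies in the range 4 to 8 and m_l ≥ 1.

Count contributing orbitals for each principal shell:
n=4 → 6; n=5 → 10; n=6 → 15; n=7 → 21; n=8 → 28.
Orbitals: 6 + 10 + 15 + 21 + 28 = 80. Including both spin states (m_s = ±1/2) gives 2 × 80 = 160 states.

160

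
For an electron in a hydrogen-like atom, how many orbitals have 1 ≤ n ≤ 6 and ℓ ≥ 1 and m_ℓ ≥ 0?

50

Count contributing orbitals for each principal shell:
n=2 → 2; n=3 → 5; n=4 → 9; n=5 → 14; n=6 → 20.
Total orbitals: 2 + 5 + 9 + 14 + 20 = 50.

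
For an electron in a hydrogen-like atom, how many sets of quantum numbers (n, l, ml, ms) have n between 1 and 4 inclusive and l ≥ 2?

34

Treat each shell separately and count matching orbitals:
n=3 → 5; n=4 → 12.
Orbitals: 5 + 12 = 17. Including both spin states (ms = ±1/2) gives 2 × 17 = 34 states.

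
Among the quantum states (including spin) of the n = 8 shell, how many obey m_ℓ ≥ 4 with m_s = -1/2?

10

The (ℓ, m_ℓ) pairs meeting m_ℓ ≥ 4 give: ℓ=4 → 1; ℓ=5 → 2; ℓ=6 → 3; ℓ=7 → 4.
Orbitals: 1 + 2 + 3 + 4 = 10. With m_s fixed to a single value there is one state per orbital, giving 10 states.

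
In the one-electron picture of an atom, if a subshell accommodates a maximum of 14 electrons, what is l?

2(2l+1) = 14 ⇒ 2l+1 = 7 ⇒ l = 3.

l = 3 (f)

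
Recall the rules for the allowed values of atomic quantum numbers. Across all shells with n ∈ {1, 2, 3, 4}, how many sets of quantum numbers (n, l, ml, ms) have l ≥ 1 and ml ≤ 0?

Go shell by shell, enumerating (l, ml) with l ≥ 1 and ml ≤ 0:
n=2 → 2; n=3 → 5; n=4 → 9.
Orbitals: 2 + 5 + 9 = 16. Including both spin states (ms = ±1/2) gives 2 × 16 = 32 states.

32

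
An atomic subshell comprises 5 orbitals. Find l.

2l+1 = 5 gives l = 2.

l = 2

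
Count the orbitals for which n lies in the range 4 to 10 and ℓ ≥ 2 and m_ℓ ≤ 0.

189

Count contributing orbitals for each principal shell:
n=4 → 7; n=5 → 12; n=6 → 18; n=7 → 25; n=8 → 33; n=9 → 42; n=10 → 52.
Total orbitals: 7 + 12 + 18 + 25 + 33 + 42 + 52 = 189.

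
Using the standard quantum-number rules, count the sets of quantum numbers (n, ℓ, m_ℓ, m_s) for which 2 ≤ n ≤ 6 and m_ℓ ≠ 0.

Work shell by shell — for each n, count the (ℓ, m_ℓ) pairs that satisfy m_ℓ ≠ 0:
n=2 → 2; n=3 → 6; n=4 → 12; n=5 → 20; n=6 → 30.
Orbitals: 2 + 6 + 12 + 20 + 30 = 70. Including both spin states (m_s = ±1/2) gives 2 × 70 = 140 states.

140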